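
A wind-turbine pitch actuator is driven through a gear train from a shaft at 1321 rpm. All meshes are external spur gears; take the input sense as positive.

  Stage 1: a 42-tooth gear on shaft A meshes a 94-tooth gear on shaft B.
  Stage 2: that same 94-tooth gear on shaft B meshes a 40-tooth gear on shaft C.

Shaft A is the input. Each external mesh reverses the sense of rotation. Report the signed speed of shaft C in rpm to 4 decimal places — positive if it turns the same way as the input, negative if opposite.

+1387.0500 rpm (same as input, |ω| = 1387.0500 rpm)

Stage 1 [42T→94T]: ω = 1321.0000×42/94 = 590.2340 rpm, dir flips to −; running = −590.2340
Stage 2 [94T→40T]: ω = 590.2340×94/40 = 1387.0500 rpm, dir flips to +; running = +1387.0500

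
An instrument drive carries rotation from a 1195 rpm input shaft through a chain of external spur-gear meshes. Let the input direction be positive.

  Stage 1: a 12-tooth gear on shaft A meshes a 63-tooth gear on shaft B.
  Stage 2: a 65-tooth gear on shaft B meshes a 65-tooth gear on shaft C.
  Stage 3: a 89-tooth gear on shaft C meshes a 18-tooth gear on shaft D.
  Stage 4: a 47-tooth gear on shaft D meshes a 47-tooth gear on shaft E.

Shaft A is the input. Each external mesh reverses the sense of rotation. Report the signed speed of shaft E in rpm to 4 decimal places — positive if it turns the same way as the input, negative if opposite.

Stage 1 [12T→63T]: ω = 1195.0000×12/63 = 227.6190 rpm, dir flips to −; running = −227.6190
Stage 2 [65T→65T]: ω = 227.6190×65/65 = 227.6190 rpm, dir flips to +; running = +227.6190
Stage 3 [89T→18T]: ω = 227.6190×89/18 = 1125.4497 rpm, dir flips to −; running = −1125.4497
Stage 4 [47T→47T]: ω = 1125.4497×47/47 = 1125.4497 rpm, dir flips to +; running = +1125.4497

+1125.4497 rpm (same as input, |ω| = 1125.4497 rpm)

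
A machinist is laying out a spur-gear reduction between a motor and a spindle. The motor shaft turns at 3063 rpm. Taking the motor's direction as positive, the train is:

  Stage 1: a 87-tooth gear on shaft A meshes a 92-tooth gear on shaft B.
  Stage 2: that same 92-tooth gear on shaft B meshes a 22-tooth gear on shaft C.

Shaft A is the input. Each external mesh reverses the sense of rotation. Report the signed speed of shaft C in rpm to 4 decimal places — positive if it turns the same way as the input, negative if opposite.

+12112.7727 rpm (same as input, |ω| = 12112.7727 rpm)

Stage 1 [87T→92T]: ω = 3063.0000×87/92 = 2896.5326 rpm, dir flips to −; running = −2896.5326
Stage 2 [92T→22T]: ω = 2896.5326×92/22 = 12112.7727 rpm, dir flips to +; running = +12112.7727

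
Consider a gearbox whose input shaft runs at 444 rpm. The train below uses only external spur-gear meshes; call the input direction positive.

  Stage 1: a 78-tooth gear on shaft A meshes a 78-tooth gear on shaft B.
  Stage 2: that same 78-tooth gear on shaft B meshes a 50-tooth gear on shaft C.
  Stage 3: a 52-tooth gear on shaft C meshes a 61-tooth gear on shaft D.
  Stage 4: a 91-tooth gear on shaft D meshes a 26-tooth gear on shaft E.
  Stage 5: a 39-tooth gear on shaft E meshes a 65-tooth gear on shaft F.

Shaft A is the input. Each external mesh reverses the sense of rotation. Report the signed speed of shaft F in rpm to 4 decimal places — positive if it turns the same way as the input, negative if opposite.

-1239.9391 rpm (opposite to input, |ω| = 1239.9391 rpm)

Stage 1 [78T→78T]: ω = 444.0000×78/78 = 444.0000 rpm, dir flips to −; running = −444.0000
Stage 2 [78T→50T]: ω = 444.0000×78/50 = 692.6400 rpm, dir flips to +; running = +692.6400
Stage 3 [52T→61T]: ω = 692.6400×52/61 = 590.4472 rpm, dir flips to −; running = −590.4472
Stage 4 [91T→26T]: ω = 590.4472×91/26 = 2066.5652 rpm, dir flips to +; running = +2066.5652
Stage 5 [39T→65T]: ω = 2066.5652×39/65 = 1239.9391 rpm, dir flips to −; running = −1239.9391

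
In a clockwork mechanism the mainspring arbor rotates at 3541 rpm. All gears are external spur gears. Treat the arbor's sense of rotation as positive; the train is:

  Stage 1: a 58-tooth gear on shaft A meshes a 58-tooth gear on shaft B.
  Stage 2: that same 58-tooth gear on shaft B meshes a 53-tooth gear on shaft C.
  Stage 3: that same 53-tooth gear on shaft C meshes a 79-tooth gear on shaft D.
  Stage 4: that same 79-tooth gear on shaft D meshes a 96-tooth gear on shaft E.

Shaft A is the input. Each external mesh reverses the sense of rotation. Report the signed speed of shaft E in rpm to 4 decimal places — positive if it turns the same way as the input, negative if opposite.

Stage 1 [58T→58T]: ω = 3541.0000×58/58 = 3541.0000 rpm, dir flips to −; running = −3541.0000
Stage 2 [58T→53T]: ω = 3541.0000×58/53 = 3875.0566 rpm, dir flips to +; running = +3875.0566
Stage 3 [53T→79T]: ω = 3875.0566×53/79 = 2599.7215 rpm, dir flips to −; running = −2599.7215
Stage 4 [79T→96T]: ω = 2599.7215×79/96 = 2139.3542 rpm, dir flips to +; running = +2139.3542

+2139.3542 rpm (same as input, |ω| = 2139.3542 rpm)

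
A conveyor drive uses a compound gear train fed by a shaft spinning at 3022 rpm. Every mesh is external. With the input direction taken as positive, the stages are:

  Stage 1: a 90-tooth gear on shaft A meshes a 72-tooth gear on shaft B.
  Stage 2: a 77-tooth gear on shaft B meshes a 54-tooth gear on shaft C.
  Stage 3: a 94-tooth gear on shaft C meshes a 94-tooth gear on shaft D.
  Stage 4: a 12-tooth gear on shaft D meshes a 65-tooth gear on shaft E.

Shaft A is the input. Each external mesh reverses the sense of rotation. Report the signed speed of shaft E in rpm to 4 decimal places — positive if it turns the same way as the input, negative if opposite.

Stage 1 [90T→72T]: ω = 3022.0000×90/72 = 3777.5000 rpm, dir flips to −; running = −3777.5000
Stage 2 [77T→54T]: ω = 3777.5000×77/54 = 5386.4352 rpm, dir flips to +; running = +5386.4352
Stage 3 [94T→94T]: ω = 5386.4352×94/94 = 5386.4352 rpm, dir flips to −; running = −5386.4352
Stage 4 [12T→65T]: ω = 5386.4352×12/65 = 994.4188 rpm, dir flips to +; running = +994.4188

+994.4188 rpm (same as input, |ω| = 994.4188 rpm)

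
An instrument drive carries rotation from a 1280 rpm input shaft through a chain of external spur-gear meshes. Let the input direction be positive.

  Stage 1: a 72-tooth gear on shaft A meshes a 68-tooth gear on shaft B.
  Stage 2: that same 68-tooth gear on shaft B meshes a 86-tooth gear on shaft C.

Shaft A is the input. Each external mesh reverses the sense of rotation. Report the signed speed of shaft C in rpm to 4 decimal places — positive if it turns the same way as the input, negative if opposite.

Stage 1 [72T→68T]: ω = 1280.0000×72/68 = 1355.2941 rpm, dir flips to −; running = −1355.2941
Stage 2 [68T→86T]: ω = 1355.2941×68/86 = 1071.6279 rpm, dir flips to +; running = +1071.6279

+1071.6279 rpm (same as input, |ω| = 1071.6279 rpm)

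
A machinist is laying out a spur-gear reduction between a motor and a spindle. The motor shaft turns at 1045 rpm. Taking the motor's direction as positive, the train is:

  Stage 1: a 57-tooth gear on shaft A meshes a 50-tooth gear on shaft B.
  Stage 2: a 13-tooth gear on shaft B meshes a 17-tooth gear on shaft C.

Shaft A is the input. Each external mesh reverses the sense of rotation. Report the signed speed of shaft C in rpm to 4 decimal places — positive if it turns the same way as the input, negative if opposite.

+910.9941 rpm (same as input, |ω| = 910.9941 rpm)

Stage 1 [57T→50T]: ω = 1045.0000×57/50 = 1191.3000 rpm, dir flips to −; running = −1191.3000
Stage 2 [13T→17T]: ω = 1191.3000×13/17 = 910.9941 rpm, dir flips to +; running = +910.9941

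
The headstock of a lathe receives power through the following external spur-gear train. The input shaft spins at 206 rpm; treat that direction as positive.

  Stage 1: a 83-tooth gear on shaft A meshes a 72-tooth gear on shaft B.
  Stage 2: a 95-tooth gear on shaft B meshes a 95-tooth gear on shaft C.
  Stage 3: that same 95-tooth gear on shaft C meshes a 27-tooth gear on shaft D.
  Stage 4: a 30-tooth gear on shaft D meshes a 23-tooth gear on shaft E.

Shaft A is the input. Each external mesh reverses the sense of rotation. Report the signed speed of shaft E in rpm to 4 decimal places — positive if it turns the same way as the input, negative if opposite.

Stage 1 [83T→72T]: ω = 206.0000×83/72 = 237.4722 rpm, dir flips to −; running = −237.4722
Stage 2 [95T→95T]: ω = 237.4722×95/95 = 237.4722 rpm, dir flips to +; running = +237.4722
Stage 3 [95T→27T]: ω = 237.4722×95/27 = 835.5504 rpm, dir flips to −; running = −835.5504
Stage 4 [30T→23T]: ω = 835.5504×30/23 = 1089.8484 rpm, dir flips to +; running = +1089.8484

+1089.8484 rpm (same as input, |ω| = 1089.8484 rpm)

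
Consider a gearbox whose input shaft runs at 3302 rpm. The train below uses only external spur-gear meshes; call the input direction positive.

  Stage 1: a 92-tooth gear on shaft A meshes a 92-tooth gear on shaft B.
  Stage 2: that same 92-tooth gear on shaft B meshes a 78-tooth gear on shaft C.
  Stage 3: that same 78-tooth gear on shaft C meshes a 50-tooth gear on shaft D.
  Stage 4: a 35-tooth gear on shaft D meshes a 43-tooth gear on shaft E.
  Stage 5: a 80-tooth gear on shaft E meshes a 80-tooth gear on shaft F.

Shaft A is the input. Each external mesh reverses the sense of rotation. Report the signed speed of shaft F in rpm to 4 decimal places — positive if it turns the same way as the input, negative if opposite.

-4945.3209 rpm (opposite to input, |ω| = 4945.3209 rpm)

Stage 1 [92T→92T]: ω = 3302.0000×92/92 = 3302.0000 rpm, dir flips to −; running = −3302.0000
Stage 2 [92T→78T]: ω = 3302.0000×92/78 = 3894.6667 rpm, dir flips to +; running = +3894.6667
Stage 3 [78T→50T]: ω = 3894.6667×78/50 = 6075.6800 rpm, dir flips to −; running = −6075.6800
Stage 4 [35T→43T]: ω = 6075.6800×35/43 = 4945.3209 rpm, dir flips to +; running = +4945.3209
Stage 5 [80T→80T]: ω = 4945.3209×80/80 = 4945.3209 rpm, dir flips to −; running = −4945.3209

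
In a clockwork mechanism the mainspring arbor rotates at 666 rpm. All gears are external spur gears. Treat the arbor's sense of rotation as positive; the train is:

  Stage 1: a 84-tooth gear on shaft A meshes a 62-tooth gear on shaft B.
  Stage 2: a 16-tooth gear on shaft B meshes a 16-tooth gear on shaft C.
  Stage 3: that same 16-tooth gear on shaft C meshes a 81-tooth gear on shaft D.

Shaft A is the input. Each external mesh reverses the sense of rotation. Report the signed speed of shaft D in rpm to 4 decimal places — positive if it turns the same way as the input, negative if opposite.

-178.2366 rpm (opposite to input, |ω| = 178.2366 rpm)

Stage 1 [84T→62T]: ω = 666.0000×84/62 = 902.3226 rpm, dir flips to −; running = −902.3226
Stage 2 [16T→16T]: ω = 902.3226×16/16 = 902.3226 rpm, dir flips to +; running = +902.3226
Stage 3 [16T→81T]: ω = 902.3226×16/81 = 178.2366 rpm, dir flips to −; running = −178.2366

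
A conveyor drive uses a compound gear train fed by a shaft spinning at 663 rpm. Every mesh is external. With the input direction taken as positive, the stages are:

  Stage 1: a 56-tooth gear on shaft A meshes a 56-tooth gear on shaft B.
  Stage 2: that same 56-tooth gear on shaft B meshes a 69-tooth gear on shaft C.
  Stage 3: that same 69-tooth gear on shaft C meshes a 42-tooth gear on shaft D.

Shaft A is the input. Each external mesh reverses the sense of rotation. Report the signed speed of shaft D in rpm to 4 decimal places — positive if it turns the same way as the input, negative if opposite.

-884.0000 rpm (opposite to input, |ω| = 884.0000 rpm)

Stage 1 [56T→56T]: ω = 663.0000×56/56 = 663.0000 rpm, dir flips to −; running = −663.0000
Stage 2 [56T→69T]: ω = 663.0000×56/69 = 538.0870 rpm, dir flips to +; running = +538.0870
Stage 3 [69T→42T]: ω = 538.0870×69/42 = 884.0000 rpm, dir flips to −; running = −884.0000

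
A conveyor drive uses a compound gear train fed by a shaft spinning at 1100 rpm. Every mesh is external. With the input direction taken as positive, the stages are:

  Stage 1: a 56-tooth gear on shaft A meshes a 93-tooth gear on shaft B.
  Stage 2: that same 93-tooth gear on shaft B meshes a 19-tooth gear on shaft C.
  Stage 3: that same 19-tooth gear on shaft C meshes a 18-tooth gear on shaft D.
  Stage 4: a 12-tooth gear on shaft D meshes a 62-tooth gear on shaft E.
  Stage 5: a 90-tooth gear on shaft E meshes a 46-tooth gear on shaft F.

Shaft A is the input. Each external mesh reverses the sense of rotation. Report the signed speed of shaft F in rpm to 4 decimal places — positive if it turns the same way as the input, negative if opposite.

-1295.9327 rpm (opposite to input, |ω| = 1295.9327 rpm)

Stage 1 [56T→93T]: ω = 1100.0000×56/93 = 662.3656 rpm, dir flips to −; running = −662.3656
Stage 2 [93T→19T]: ω = 662.3656×93/19 = 3242.1053 rpm, dir flips to +; running = +3242.1053
Stage 3 [19T→18T]: ω = 3242.1053×19/18 = 3422.2222 rpm, dir flips to −; running = −3422.2222
Stage 4 [12T→62T]: ω = 3422.2222×12/62 = 662.3656 rpm, dir flips to +; running = +662.3656
Stage 5 [90T→46T]: ω = 662.3656×90/46 = 1295.9327 rpm, dir flips to −; running = −1295.9327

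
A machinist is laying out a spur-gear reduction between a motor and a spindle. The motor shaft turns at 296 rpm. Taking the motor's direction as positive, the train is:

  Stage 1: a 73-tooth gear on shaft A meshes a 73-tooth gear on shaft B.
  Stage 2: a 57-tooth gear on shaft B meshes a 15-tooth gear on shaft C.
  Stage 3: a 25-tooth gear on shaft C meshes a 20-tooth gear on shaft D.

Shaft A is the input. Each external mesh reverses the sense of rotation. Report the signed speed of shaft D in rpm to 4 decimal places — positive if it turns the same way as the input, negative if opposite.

Stage 1 [73T→73T]: ω = 296.0000×73/73 = 296.0000 rpm, dir flips to −; running = −296.0000
Stage 2 [57T→15T]: ω = 296.0000×57/15 = 1124.8000 rpm, dir flips to +; running = +1124.8000
Stage 3 [25T→20T]: ω = 1124.8000×25/20 = 1406.0000 rpm, dir flips to −; running = −1406.0000

-1406.0000 rpm (opposite to input, |ω| = 1406.0000 rpm)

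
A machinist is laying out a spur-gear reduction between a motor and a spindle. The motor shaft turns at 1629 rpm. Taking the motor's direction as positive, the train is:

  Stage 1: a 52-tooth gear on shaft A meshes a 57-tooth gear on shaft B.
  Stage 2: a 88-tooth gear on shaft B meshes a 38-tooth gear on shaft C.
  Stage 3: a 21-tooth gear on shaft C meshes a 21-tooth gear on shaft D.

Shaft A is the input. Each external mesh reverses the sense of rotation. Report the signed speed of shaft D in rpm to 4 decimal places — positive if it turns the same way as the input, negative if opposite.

Stage 1 [52T→57T]: ω = 1629.0000×52/57 = 1486.1053 rpm, dir flips to −; running = −1486.1053
Stage 2 [88T→38T]: ω = 1486.1053×88/38 = 3441.5069 rpm, dir flips to +; running = +3441.5069
Stage 3 [21T→21T]: ω = 3441.5069×21/21 = 3441.5069 rpm, dir flips to −; running = −3441.5069

-3441.5069 rpm (opposite to input, |ω| = 3441.5069 rpm)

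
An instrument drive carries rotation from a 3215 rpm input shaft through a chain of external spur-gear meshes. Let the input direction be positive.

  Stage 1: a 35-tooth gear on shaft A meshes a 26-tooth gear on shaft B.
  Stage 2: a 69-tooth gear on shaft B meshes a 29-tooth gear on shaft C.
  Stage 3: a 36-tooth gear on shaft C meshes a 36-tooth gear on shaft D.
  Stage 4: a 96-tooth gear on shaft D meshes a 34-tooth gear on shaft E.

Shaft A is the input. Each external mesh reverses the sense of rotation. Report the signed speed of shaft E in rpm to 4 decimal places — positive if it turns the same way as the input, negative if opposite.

+29074.9571 rpm (same as input, |ω| = 29074.9571 rpm)

Stage 1 [35T→26T]: ω = 3215.0000×35/26 = 4327.8846 rpm, dir flips to −; running = −4327.8846
Stage 2 [69T→29T]: ω = 4327.8846×69/29 = 10297.3806 rpm, dir flips to +; running = +10297.3806
Stage 3 [36T→36T]: ω = 10297.3806×36/36 = 10297.3806 rpm, dir flips to −; running = −10297.3806
Stage 4 [96T→34T]: ω = 10297.3806×96/34 = 29074.9571 rpm, dir flips to +; running = +29074.9571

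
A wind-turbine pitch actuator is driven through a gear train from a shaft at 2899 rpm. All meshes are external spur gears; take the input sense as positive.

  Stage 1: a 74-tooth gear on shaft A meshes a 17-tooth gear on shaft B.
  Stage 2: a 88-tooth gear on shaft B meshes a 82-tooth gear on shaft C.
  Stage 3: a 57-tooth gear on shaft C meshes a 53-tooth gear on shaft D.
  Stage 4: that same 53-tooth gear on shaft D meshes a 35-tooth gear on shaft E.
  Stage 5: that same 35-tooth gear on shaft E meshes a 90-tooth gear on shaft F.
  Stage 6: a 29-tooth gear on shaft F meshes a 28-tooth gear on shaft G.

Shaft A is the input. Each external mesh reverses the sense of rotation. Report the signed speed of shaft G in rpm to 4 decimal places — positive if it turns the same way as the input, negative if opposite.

Stage 1 [74T→17T]: ω = 2899.0000×74/17 = 12619.1765 rpm, dir flips to −; running = −12619.1765
Stage 2 [88T→82T]: ω = 12619.1765×88/82 = 13542.5308 rpm, dir flips to +; running = +13542.5308
Stage 3 [57T→53T]: ω = 13542.5308×57/53 = 14564.6086 rpm, dir flips to −; running = −14564.6086
Stage 4 [53T→35T]: ω = 14564.6086×53/35 = 22054.9788 rpm, dir flips to +; running = +22054.9788
Stage 5 [35T→90T]: ω = 22054.9788×35/90 = 8576.9362 rpm, dir flips to −; running = −8576.9362
Stage 6 [29T→28T]: ω = 8576.9362×29/28 = 8883.2554 rpm, dir flips to +; running = +8883.2554

+8883.2554 rpm (same as input, |ω| = 8883.2554 rpm)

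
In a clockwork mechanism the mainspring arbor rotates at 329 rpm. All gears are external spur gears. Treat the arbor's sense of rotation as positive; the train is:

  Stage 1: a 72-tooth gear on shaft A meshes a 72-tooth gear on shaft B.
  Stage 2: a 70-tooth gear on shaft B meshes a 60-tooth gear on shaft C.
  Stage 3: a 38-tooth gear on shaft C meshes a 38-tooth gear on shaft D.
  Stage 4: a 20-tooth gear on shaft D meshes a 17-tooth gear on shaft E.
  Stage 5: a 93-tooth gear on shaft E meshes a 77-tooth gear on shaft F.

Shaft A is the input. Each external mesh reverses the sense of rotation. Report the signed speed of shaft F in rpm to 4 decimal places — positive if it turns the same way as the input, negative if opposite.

-545.4011 rpm (opposite to input, |ω| = 545.4011 rpm)

Stage 1 [72T→72T]: ω = 329.0000×72/72 = 329.0000 rpm, dir flips to −; running = −329.0000
Stage 2 [70T→60T]: ω = 329.0000×70/60 = 383.8333 rpm, dir flips to +; running = +383.8333
Stage 3 [38T→38T]: ω = 383.8333×38/38 = 383.8333 rpm, dir flips to −; running = −383.8333
Stage 4 [20T→17T]: ω = 383.8333×20/17 = 451.5686 rpm, dir flips to +; running = +451.5686
Stage 5 [93T→77T]: ω = 451.5686×93/77 = 545.4011 rpm, dir flips to −; running = −545.4011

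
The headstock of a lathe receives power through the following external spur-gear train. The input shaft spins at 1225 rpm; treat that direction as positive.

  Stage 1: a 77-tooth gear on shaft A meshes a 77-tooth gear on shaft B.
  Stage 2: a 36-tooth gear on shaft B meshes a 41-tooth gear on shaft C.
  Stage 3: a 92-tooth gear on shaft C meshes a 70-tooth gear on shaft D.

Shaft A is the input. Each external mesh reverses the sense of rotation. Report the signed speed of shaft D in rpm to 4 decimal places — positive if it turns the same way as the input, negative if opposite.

-1413.6585 rpm (opposite to input, |ω| = 1413.6585 rpm)

Stage 1 [77T→77T]: ω = 1225.0000×77/77 = 1225.0000 rpm, dir flips to −; running = −1225.0000
Stage 2 [36T→41T]: ω = 1225.0000×36/41 = 1075.6098 rpm, dir flips to +; running = +1075.6098
Stage 3 [92T→70T]: ω = 1075.6098×92/70 = 1413.6585 rpm, dir flips to −; running = −1413.6585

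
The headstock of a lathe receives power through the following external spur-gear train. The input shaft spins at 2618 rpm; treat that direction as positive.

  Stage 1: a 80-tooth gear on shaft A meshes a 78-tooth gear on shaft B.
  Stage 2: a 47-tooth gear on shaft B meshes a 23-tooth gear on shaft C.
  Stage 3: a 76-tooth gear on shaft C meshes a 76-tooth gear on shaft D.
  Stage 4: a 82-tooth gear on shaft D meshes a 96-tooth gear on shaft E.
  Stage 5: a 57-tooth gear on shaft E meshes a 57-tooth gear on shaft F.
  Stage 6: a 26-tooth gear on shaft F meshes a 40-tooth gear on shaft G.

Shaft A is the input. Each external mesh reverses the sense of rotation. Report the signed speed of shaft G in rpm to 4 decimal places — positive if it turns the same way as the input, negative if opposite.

Stage 1 [80T→78T]: ω = 2618.0000×80/78 = 2685.1282 rpm, dir flips to −; running = −2685.1282
Stage 2 [47T→23T]: ω = 2685.1282×47/23 = 5487.0011 rpm, dir flips to +; running = +5487.0011
Stage 3 [76T→76T]: ω = 5487.0011×76/76 = 5487.0011 rpm, dir flips to −; running = −5487.0011
Stage 4 [82T→96T]: ω = 5487.0011×82/96 = 4686.8135 rpm, dir flips to +; running = +4686.8135
Stage 5 [57T→57T]: ω = 4686.8135×57/57 = 4686.8135 rpm, dir flips to −; running = −4686.8135
Stage 6 [26T→40T]: ω = 4686.8135×26/40 = 3046.4287 rpm, dir flips to +; running = +3046.4287

+3046.4287 rpm (same as input, |ω| = 3046.4287 rpm)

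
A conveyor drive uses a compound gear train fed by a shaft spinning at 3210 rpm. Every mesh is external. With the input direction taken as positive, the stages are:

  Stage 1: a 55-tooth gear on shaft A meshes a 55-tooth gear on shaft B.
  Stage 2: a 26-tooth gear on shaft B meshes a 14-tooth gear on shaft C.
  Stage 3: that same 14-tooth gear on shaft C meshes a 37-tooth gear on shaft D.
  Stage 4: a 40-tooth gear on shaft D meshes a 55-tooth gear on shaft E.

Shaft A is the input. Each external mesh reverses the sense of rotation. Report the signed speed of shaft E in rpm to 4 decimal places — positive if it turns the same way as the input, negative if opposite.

+1640.4914 rpm (same as input, |ω| = 1640.4914 rpm)

Stage 1 [55T→55T]: ω = 3210.0000×55/55 = 3210.0000 rpm, dir flips to −; running = −3210.0000
Stage 2 [26T→14T]: ω = 3210.0000×26/14 = 5961.4286 rpm, dir flips to +; running = +5961.4286
Stage 3 [14T→37T]: ω = 5961.4286×14/37 = 2255.6757 rpm, dir flips to −; running = −2255.6757
Stage 4 [40T→55T]: ω = 2255.6757×40/55 = 1640.4914 rpm, dir flips to +; running = +1640.4914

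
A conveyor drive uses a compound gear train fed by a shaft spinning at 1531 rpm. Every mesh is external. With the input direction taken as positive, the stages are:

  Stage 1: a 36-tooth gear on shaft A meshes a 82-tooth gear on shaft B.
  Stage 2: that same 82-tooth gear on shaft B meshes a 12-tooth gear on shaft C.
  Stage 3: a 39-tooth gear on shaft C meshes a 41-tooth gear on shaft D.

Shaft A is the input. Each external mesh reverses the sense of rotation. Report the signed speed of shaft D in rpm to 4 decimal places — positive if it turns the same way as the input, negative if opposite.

-4368.9512 rpm (opposite to input, |ω| = 4368.9512 rpm)

Stage 1 [36T→82T]: ω = 1531.0000×36/82 = 672.1463 rpm, dir flips to −; running = −672.1463
Stage 2 [82T→12T]: ω = 672.1463×82/12 = 4593.0000 rpm, dir flips to +; running = +4593.0000
Stage 3 [39T→41T]: ω = 4593.0000×39/41 = 4368.9512 rpm, dir flips to −; running = −4368.9512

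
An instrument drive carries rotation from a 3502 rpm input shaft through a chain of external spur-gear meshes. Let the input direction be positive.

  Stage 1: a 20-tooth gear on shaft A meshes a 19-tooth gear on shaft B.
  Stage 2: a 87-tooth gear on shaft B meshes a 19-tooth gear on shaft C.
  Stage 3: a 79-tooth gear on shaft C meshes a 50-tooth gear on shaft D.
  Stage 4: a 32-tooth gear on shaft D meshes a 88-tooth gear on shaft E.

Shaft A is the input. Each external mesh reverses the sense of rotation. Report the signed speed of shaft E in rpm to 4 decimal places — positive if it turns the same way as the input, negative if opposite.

+9698.0090 rpm (same as input, |ω| = 9698.0090 rpm)

Stage 1 [20T→19T]: ω = 3502.0000×20/19 = 3686.3158 rpm, dir flips to −; running = −3686.3158
Stage 2 [87T→19T]: ω = 3686.3158×87/19 = 16879.4460 rpm, dir flips to +; running = +16879.4460
Stage 3 [79T→50T]: ω = 16879.4460×79/50 = 26669.5247 rpm, dir flips to −; running = −26669.5247
Stage 4 [32T→88T]: ω = 26669.5247×32/88 = 9698.0090 rpm, dir flips to +; running = +9698.0090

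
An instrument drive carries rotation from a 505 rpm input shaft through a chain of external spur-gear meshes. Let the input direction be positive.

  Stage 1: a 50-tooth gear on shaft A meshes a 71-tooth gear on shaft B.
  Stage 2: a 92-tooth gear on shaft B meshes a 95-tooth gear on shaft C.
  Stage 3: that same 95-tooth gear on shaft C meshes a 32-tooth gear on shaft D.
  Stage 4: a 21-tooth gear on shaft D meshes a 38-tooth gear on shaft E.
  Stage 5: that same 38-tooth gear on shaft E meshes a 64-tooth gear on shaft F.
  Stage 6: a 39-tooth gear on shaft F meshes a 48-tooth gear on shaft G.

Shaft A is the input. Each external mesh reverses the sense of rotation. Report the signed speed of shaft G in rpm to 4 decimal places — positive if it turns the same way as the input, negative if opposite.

Stage 1 [50T→71T]: ω = 505.0000×50/71 = 355.6338 rpm, dir flips to −; running = −355.6338
Stage 2 [92T→95T]: ω = 355.6338×92/95 = 344.4033 rpm, dir flips to +; running = +344.4033
Stage 3 [95T→32T]: ω = 344.4033×95/32 = 1022.4472 rpm, dir flips to −; running = −1022.4472
Stage 4 [21T→38T]: ω = 1022.4472×21/38 = 565.0366 rpm, dir flips to +; running = +565.0366
Stage 5 [38T→64T]: ω = 565.0366×38/64 = 335.4905 rpm, dir flips to −; running = −335.4905
Stage 6 [39T→48T]: ω = 335.4905×39/48 = 272.5860 rpm, dir flips to +; running = +272.5860

+272.5860 rpm (same as input, |ω| = 272.5860 rpm)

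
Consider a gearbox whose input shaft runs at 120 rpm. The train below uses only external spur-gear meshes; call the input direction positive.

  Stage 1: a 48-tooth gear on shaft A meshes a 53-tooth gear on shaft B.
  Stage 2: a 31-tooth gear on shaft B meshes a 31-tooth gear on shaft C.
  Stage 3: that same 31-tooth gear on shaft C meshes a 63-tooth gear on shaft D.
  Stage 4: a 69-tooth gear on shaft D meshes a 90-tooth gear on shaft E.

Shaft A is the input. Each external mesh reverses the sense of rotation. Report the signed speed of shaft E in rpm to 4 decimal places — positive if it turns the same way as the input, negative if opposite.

Stage 1 [48T→53T]: ω = 120.0000×48/53 = 108.6792 rpm, dir flips to −; running = −108.6792
Stage 2 [31T→31T]: ω = 108.6792×31/31 = 108.6792 rpm, dir flips to +; running = +108.6792
Stage 3 [31T→63T]: ω = 108.6792×31/63 = 53.4771 rpm, dir flips to −; running = −53.4771
Stage 4 [69T→90T]: ω = 53.4771×69/90 = 40.9991 rpm, dir flips to +; running = +40.9991

+40.9991 rpm (same as input, |ω| = 40.9991 rpm)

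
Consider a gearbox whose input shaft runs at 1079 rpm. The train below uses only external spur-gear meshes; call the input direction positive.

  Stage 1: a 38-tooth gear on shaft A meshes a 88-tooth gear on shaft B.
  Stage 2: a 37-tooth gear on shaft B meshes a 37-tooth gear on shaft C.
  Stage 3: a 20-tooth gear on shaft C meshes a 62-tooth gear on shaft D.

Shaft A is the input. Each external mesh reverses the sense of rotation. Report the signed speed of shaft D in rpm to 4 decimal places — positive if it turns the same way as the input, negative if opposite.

Stage 1 [38T→88T]: ω = 1079.0000×38/88 = 465.9318 rpm, dir flips to −; running = −465.9318
Stage 2 [37T→37T]: ω = 465.9318×37/37 = 465.9318 rpm, dir flips to +; running = +465.9318
Stage 3 [20T→62T]: ω = 465.9318×20/62 = 150.3006 rpm, dir flips to −; running = −150.3006

-150.3006 rpm (opposite to input, |ω| = 150.3006 rpm)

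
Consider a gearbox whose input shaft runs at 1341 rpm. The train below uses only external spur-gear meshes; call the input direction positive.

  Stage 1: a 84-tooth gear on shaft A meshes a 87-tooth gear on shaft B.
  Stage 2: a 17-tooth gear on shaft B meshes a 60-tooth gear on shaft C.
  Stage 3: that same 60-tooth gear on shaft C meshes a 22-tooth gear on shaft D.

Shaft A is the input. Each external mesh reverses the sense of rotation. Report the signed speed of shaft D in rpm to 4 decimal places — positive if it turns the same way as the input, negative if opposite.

-1000.4953 rpm (opposite to input, |ω| = 1000.4953 rpm)

Stage 1 [84T→87T]: ω = 1341.0000×84/87 = 1294.7586 rpm, dir flips to −; running = −1294.7586
Stage 2 [17T→60T]: ω = 1294.7586×17/60 = 366.8483 rpm, dir flips to +; running = +366.8483
Stage 3 [60T→22T]: ω = 366.8483×60/22 = 1000.4953 rpm, dir flips to −; running = −1000.4953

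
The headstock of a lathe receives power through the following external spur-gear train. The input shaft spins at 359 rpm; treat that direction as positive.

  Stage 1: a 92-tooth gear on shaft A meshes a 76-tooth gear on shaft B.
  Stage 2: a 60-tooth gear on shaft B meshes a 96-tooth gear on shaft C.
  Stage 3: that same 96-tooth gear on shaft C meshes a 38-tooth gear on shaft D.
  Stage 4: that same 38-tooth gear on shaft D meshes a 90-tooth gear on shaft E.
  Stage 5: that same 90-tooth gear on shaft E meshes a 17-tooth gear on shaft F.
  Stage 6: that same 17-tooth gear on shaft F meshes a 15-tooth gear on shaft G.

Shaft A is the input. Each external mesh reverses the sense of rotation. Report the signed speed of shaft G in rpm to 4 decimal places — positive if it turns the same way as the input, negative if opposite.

Stage 1 [92T→76T]: ω = 359.0000×92/76 = 434.5789 rpm, dir flips to −; running = −434.5789
Stage 2 [60T→96T]: ω = 434.5789×60/96 = 271.6118 rpm, dir flips to +; running = +271.6118
Stage 3 [96T→38T]: ω = 271.6118×96/38 = 686.1773 rpm, dir flips to −; running = −686.1773
Stage 4 [38T→90T]: ω = 686.1773×38/90 = 289.7193 rpm, dir flips to +; running = +289.7193
Stage 5 [90T→17T]: ω = 289.7193×90/17 = 1533.8080 rpm, dir flips to −; running = −1533.8080
Stage 6 [17T→15T]: ω = 1533.8080×17/15 = 1738.3158 rpm, dir flips to +; running = +1738.3158

+1738.3158 rpm (same as input, |ω| = 1738.3158 rpm)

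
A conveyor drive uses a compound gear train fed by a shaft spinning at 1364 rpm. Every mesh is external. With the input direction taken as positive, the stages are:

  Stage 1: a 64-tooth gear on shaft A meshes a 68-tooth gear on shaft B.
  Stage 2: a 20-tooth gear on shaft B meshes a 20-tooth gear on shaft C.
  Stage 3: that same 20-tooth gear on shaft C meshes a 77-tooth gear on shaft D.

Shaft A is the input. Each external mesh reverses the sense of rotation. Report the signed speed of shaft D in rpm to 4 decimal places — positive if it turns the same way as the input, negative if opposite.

-333.4454 rpm (opposite to input, |ω| = 333.4454 rpm)

Stage 1 [64T→68T]: ω = 1364.0000×64/68 = 1283.7647 rpm, dir flips to −; running = −1283.7647
Stage 2 [20T→20T]: ω = 1283.7647×20/20 = 1283.7647 rpm, dir flips to +; running = +1283.7647
Stage 3 [20T→77T]: ω = 1283.7647×20/77 = 333.4454 rpm, dir flips to −; running = −333.4454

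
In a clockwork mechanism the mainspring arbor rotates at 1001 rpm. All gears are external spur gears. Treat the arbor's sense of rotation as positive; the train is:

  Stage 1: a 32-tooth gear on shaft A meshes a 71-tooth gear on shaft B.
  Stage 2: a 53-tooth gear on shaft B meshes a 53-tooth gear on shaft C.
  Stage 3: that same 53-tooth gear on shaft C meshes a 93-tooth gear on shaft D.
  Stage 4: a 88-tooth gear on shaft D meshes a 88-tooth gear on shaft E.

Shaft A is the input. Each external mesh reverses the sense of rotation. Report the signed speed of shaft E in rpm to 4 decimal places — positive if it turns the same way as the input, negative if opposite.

+257.1098 rpm (same as input, |ω| = 257.1098 rpm)

Stage 1 [32T→71T]: ω = 1001.0000×32/71 = 451.1549 rpm, dir flips to −; running = −451.1549
Stage 2 [53T→53T]: ω = 451.1549×53/53 = 451.1549 rpm, dir flips to +; running = +451.1549
Stage 3 [53T→93T]: ω = 451.1549×53/93 = 257.1098 rpm, dir flips to −; running = −257.1098
Stage 4 [88T→88T]: ω = 257.1098×88/88 = 257.1098 rpm, dir flips to +; running = +257.1098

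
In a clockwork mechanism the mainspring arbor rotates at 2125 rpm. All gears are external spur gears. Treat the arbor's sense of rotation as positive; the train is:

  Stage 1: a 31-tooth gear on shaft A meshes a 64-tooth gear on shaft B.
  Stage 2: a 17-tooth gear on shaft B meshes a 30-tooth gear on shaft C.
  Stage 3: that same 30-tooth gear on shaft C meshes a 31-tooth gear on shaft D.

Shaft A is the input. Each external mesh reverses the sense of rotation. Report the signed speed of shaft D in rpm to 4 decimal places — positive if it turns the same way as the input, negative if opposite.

Stage 1 [31T→64T]: ω = 2125.0000×31/64 = 1029.2969 rpm, dir flips to −; running = −1029.2969
Stage 2 [17T→30T]: ω = 1029.2969×17/30 = 583.2682 rpm, dir flips to +; running = +583.2682
Stage 3 [30T→31T]: ω = 583.2682×30/31 = 564.4531 rpm, dir flips to −; running = −564.4531

-564.4531 rpm (opposite to input, |ω| = 564.4531 rpm)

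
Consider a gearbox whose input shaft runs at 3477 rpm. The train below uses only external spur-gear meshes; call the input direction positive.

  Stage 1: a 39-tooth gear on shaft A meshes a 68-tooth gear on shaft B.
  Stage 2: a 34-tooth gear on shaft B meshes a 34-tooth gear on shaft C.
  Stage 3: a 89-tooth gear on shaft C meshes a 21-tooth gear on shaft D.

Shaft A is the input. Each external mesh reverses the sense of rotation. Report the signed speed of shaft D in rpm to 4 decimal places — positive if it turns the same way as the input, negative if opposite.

-8451.4475 rpm (opposite to input, |ω| = 8451.4475 rpm)

Stage 1 [39T→68T]: ω = 3477.0000×39/68 = 1994.1618 rpm, dir flips to −; running = −1994.1618
Stage 2 [34T→34T]: ω = 1994.1618×34/34 = 1994.1618 rpm, dir flips to +; running = +1994.1618
Stage 3 [89T→21T]: ω = 1994.1618×89/21 = 8451.4475 rpm, dir flips to −; running = −8451.4475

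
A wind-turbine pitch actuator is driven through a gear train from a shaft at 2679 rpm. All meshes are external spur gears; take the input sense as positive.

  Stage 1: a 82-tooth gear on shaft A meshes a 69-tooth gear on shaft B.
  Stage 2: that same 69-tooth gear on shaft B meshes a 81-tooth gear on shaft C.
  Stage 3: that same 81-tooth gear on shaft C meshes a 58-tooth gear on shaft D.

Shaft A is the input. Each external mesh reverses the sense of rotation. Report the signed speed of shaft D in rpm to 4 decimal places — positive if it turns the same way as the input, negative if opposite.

Stage 1 [82T→69T]: ω = 2679.0000×82/69 = 3183.7391 rpm, dir flips to −; running = −3183.7391
Stage 2 [69T→81T]: ω = 3183.7391×69/81 = 2712.0741 rpm, dir flips to +; running = +2712.0741
Stage 3 [81T→58T]: ω = 2712.0741×81/58 = 3787.5517 rpm, dir flips to −; running = −3787.5517

-3787.5517 rpm (opposite to input, |ω| = 3787.5517 rpm)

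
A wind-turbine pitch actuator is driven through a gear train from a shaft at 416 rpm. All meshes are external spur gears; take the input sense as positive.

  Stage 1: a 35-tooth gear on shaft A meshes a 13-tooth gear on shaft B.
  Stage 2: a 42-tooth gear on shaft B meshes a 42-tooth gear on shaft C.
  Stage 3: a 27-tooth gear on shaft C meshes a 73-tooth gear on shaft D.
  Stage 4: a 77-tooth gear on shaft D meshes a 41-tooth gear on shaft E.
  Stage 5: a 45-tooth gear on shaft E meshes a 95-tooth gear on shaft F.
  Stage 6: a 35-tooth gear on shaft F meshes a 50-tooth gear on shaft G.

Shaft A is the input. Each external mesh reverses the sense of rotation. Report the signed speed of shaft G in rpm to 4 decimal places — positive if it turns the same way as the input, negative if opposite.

+257.9602 rpm (same as input, |ω| = 257.9602 rpm)

Stage 1 [35T→13T]: ω = 416.0000×35/13 = 1120.0000 rpm, dir flips to −; running = −1120.0000
Stage 2 [42T→42T]: ω = 1120.0000×42/42 = 1120.0000 rpm, dir flips to +; running = +1120.0000
Stage 3 [27T→73T]: ω = 1120.0000×27/73 = 414.2466 rpm, dir flips to −; running = −414.2466
Stage 4 [77T→41T]: ω = 414.2466×77/41 = 777.9753 rpm, dir flips to +; running = +777.9753
Stage 5 [45T→95T]: ω = 777.9753×45/95 = 368.5146 rpm, dir flips to −; running = −368.5146
Stage 6 [35T→50T]: ω = 368.5146×35/50 = 257.9602 rpm, dir flips to +; running = +257.9602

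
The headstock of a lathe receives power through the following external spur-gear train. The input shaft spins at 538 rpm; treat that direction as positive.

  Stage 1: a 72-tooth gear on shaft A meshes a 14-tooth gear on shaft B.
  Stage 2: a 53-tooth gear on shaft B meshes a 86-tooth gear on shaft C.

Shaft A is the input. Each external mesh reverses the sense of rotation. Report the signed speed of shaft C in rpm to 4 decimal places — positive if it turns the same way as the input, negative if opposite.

+1705.1561 rpm (same as input, |ω| = 1705.1561 rpm)

Stage 1 [72T→14T]: ω = 538.0000×72/14 = 2766.8571 rpm, dir flips to −; running = −2766.8571
Stage 2 [53T→86T]: ω = 2766.8571×53/86 = 1705.1561 rpm, dir flips to +; running = +1705.1561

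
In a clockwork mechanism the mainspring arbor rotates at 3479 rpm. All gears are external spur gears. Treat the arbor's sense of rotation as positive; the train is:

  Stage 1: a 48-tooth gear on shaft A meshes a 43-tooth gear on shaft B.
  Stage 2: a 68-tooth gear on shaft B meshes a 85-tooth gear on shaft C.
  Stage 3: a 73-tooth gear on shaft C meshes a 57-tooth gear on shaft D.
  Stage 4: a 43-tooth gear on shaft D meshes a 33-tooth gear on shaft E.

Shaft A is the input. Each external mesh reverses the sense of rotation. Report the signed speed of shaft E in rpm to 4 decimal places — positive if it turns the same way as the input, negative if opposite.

Stage 1 [48T→43T]: ω = 3479.0000×48/43 = 3883.5349 rpm, dir flips to −; running = −3883.5349
Stage 2 [68T→85T]: ω = 3883.5349×68/85 = 3106.8279 rpm, dir flips to +; running = +3106.8279
Stage 3 [73T→57T]: ω = 3106.8279×73/57 = 3978.9200 rpm, dir flips to −; running = −3978.9200
Stage 4 [43T→33T]: ω = 3978.9200×43/33 = 5184.6533 rpm, dir flips to +; running = +5184.6533

+5184.6533 rpm (same as input, |ω| = 5184.6533 rpm)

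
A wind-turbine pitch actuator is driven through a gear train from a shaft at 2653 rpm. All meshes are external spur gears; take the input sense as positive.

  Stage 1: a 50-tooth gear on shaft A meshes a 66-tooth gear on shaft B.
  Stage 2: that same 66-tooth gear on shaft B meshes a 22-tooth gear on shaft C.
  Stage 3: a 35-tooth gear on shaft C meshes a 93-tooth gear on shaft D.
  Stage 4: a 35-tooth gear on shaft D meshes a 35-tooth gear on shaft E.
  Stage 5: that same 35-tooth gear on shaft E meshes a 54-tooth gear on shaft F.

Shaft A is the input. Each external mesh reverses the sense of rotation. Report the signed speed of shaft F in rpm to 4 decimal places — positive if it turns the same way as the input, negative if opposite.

Stage 1 [50T→66T]: ω = 2653.0000×50/66 = 2009.8485 rpm, dir flips to −; running = −2009.8485
Stage 2 [66T→22T]: ω = 2009.8485×66/22 = 6029.5455 rpm, dir flips to +; running = +6029.5455
Stage 3 [35T→93T]: ω = 6029.5455×35/93 = 2269.1838 rpm, dir flips to −; running = −2269.1838
Stage 4 [35T→35T]: ω = 2269.1838×35/35 = 2269.1838 rpm, dir flips to +; running = +2269.1838
Stage 5 [35T→54T]: ω = 2269.1838×35/54 = 1470.7673 rpm, dir flips to −; running = −1470.7673

-1470.7673 rpm (opposite to input, |ω| = 1470.7673 rpm)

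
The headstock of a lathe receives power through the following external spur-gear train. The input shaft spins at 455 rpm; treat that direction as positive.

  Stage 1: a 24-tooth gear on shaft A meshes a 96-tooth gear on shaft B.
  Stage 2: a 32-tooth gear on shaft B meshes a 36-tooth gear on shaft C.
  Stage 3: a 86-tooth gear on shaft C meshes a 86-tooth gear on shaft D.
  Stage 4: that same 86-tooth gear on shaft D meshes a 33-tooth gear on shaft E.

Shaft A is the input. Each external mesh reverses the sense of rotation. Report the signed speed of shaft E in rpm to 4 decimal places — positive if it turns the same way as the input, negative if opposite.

+263.5017 rpm (same as input, |ω| = 263.5017 rpm)

Stage 1 [24T→96T]: ω = 455.0000×24/96 = 113.7500 rpm, dir flips to −; running = −113.7500
Stage 2 [32T→36T]: ω = 113.7500×32/36 = 101.1111 rpm, dir flips to +; running = +101.1111
Stage 3 [86T→86T]: ω = 101.1111×86/86 = 101.1111 rpm, dir flips to −; running = −101.1111
Stage 4 [86T→33T]: ω = 101.1111×86/33 = 263.5017 rpm, dir flips to +; running = +263.5017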